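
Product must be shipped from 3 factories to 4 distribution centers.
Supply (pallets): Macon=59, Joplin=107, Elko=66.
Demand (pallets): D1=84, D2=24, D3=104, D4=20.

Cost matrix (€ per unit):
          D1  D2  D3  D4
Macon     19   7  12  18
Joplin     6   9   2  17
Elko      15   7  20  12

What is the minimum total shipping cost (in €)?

Optimal allocation:
  Macon–D2: 24 pallets
  Macon–D3: 35 pallets
  Joplin–D1: 38 pallets
  Joplin–D3: 69 pallets
  Elko–D1: 46 pallets
  Elko–D4: 20 pallets
Total cost = €1884.

1884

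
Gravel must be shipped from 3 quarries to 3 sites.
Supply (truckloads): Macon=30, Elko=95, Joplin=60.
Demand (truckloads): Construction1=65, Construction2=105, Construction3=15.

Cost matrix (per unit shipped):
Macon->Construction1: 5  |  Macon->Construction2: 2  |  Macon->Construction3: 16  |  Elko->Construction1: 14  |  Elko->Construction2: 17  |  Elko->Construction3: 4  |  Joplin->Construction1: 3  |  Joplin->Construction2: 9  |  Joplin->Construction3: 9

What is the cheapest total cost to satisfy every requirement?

A cheapest plan:
  Macon→Construction2: 30 × 2 = 60
  Elko→Construction1: 5 × 14 = 70
  Elko→Construction2: 75 × 17 = 1275
  Elko→Construction3: 15 × 4 = 60
  Joplin→Construction1: 60 × 3 = 180
Total = 60 + 70 + 1275 + 60 + 180 = 1645.

1645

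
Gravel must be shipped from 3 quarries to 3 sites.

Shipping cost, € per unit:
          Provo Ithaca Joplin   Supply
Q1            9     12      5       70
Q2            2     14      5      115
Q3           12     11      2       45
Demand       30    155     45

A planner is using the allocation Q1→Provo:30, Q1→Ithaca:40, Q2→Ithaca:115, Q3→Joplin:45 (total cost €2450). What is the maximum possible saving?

270

Current plan cost = 30·9 + 40·12 + 115·14 + 45·2 = €2450.
Optimal plan:
  Q1 to Ithaca: 70 truckloads
  Q2 to Provo: 30 truckloads
  Q2 to Ithaca: 40 truckloads
  Q2 to Joplin: 45 truckloads
  Q3 to Ithaca: 45 truckloads
Optimal cost = €2180.
Saving = 2450 − 2180 = €270.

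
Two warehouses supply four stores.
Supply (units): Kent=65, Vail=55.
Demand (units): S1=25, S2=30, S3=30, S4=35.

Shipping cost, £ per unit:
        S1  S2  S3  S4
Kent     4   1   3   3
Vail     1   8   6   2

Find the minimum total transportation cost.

A cheapest plan:
  Kent to S2: 30 × £1 = £30
  Kent to S3: 30 × £3 = £90
  Kent to S4: 5 × £3 = £15
  Vail to S1: 25 × £1 = £25
  Vail to S4: 30 × £2 = £60
Total = 30 + 90 + 15 + 25 + 60 = £220.

220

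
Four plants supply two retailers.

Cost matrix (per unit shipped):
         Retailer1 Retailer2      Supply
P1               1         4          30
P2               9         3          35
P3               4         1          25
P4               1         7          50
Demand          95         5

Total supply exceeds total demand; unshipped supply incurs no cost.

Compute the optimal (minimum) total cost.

Optimal allocation:
  P1 to Retailer1: 30 × 1 = 30
  P3 to Retailer1: 15 × 4 = 60
  P3 to Retailer2: 5 × 1 = 5
  P4 to Retailer1: 50 × 1 = 50
Total = 30 + 60 + 5 + 50 = 145.

145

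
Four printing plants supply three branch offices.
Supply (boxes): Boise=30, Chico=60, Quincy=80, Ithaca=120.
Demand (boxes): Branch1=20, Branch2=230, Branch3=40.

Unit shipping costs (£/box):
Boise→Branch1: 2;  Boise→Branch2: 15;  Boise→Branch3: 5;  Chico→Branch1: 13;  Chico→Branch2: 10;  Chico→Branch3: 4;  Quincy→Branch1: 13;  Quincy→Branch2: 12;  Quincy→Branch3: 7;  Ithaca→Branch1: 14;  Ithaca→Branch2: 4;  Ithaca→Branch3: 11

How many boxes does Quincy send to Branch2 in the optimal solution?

Solving gives:
  Boise to Branch1: 20 boxes
  Boise to Branch3: 10 boxes
  Chico to Branch2: 30 boxes
  Chico to Branch3: 30 boxes
  Quincy to Branch2: 80 boxes
  Ithaca to Branch2: 120 boxes
Total cost = £1950.
So Quincy→Branch2 carries 80 boxes.

80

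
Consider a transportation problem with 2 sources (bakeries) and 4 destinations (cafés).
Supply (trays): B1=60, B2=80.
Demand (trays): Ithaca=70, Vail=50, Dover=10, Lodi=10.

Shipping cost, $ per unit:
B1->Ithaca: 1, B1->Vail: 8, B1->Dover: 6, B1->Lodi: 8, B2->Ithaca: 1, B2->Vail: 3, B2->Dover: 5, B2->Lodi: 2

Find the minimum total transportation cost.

One minimum-cost allocation:
  B1->Ithaca: 60 × $1 = $60
  B2->Ithaca: 10 × $1 = $10
  B2->Vail: 50 × $3 = $150
  B2->Dover: 10 × $5 = $50
  B2->Lodi: 10 × $2 = $20
Total = 60 + 10 + 150 + 50 + 20 = $290.

290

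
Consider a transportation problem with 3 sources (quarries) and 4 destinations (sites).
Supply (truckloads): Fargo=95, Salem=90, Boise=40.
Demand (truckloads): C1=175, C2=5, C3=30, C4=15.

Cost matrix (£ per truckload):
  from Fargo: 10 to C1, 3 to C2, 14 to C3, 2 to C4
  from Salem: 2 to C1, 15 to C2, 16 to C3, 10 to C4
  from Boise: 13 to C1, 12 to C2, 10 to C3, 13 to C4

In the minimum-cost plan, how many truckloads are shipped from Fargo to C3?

0

Optimal shipments:
  Fargo–C1: 75 × £10 = £750
  Fargo–C2: 5 × £3 = £15
  Fargo–C4: 15 × £2 = £30
  Salem–C1: 90 × £2 = £180
  Boise–C1: 10 × £13 = £130
  Boise–C3: 30 × £10 = £300
Total cost = £1405.
The route Fargo→C3 is not used.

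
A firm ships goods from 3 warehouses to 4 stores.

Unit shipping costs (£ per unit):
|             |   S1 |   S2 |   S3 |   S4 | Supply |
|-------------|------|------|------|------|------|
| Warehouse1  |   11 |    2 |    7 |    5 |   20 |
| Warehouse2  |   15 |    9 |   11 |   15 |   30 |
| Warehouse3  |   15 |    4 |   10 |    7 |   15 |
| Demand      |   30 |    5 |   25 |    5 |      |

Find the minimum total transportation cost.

695

An optimal shipping plan:
  Warehouse1→S3: 20 units
  Warehouse2→S1: 30 units
  Warehouse3→S2: 5 units
  Warehouse3→S3: 5 units
  Warehouse3→S4: 5 units
Total cost = £695.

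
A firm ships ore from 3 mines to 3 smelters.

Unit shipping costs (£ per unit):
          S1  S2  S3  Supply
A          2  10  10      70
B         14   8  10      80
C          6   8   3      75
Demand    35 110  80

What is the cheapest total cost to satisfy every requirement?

A cheapest plan:
  A to S1: 35 × £2 = £70
  A to S2: 30 × £10 = £300
  A to S3: 5 × £10 = £50
  B to S2: 80 × £8 = £640
  C to S3: 75 × £3 = £225
Total = 70 + 300 + 50 + 640 + 225 = £1285.

1285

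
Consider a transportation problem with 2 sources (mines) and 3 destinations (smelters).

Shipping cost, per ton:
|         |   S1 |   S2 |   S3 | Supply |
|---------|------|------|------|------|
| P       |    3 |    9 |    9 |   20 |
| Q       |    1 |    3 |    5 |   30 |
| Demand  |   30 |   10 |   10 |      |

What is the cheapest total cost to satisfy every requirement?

One minimum-cost allocation:
  P→S1: 20 × 3 = 60
  Q→S1: 10 × 1 = 10
  Q→S2: 10 × 3 = 30
  Q→S3: 10 × 5 = 50
Total = 60 + 10 + 30 + 50 = 150.

150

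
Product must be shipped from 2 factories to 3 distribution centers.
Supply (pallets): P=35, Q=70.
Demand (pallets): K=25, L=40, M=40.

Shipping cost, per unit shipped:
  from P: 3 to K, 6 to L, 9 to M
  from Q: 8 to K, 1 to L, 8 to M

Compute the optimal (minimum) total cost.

445

One minimum-cost allocation:
  P→K: 25 × 3 = 75
  P→M: 10 × 9 = 90
  Q→L: 40 × 1 = 40
  Q→M: 30 × 8 = 240
Total = 75 + 90 + 40 + 240 = 445.
(Supply check: P ships 35; Q ships 70.)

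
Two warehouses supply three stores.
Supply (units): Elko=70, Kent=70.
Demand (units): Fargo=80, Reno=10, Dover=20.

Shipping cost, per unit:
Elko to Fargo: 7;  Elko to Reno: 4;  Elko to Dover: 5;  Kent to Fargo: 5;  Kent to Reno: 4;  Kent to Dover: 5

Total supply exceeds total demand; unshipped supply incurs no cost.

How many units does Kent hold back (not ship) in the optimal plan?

Minimum-cost shipments:
  Elko–Fargo: 10 units
  Elko–Reno: 10 units
  Elko–Dover: 20 units
  Kent–Fargo: 70 units
Total cost = 560.
Kent ships 70 of its 70, leaving 0.

0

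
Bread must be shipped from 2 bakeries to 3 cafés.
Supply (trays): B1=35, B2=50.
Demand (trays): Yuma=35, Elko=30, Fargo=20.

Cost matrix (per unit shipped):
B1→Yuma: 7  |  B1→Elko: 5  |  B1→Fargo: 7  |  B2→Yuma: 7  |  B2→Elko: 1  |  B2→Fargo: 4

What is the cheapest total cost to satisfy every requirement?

355

One minimum-cost allocation:
  B1–Yuma: 35 trays
  B2–Elko: 30 trays
  B2–Fargo: 20 trays
Total cost = 355.
(Supply check: B1 ships 35; B2 ships 50.)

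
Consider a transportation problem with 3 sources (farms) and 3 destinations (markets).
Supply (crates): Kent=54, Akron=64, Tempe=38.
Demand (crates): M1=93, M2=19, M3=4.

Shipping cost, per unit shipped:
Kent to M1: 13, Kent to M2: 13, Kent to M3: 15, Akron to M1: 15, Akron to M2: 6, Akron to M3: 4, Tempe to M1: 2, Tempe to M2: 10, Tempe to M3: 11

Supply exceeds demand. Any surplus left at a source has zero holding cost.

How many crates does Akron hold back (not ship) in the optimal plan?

40

An optimal plan:
  Kent–M1: 54 × 13 = 702
  Akron–M1: 1 × 15 = 15
  Akron–M2: 19 × 6 = 114
  Akron–M3: 4 × 4 = 16
  Tempe–M1: 38 × 2 = 76
Total cost = 923.
Akron ships 24 of its 64, leaving 40.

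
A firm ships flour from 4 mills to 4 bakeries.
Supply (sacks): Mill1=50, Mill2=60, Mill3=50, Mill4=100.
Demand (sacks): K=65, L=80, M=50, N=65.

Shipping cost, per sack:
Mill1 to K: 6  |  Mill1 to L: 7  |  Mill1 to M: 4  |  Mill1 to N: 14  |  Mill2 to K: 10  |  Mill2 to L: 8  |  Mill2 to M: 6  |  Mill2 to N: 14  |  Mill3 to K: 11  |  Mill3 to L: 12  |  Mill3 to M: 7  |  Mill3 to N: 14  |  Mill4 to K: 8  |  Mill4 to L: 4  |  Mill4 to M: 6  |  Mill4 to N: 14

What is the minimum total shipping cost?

1950

An optimal shipping plan:
  Mill1->K: 50 × 6 = 300
  Mill2->M: 45 × 6 = 270
  Mill2->N: 15 × 14 = 210
  Mill3->N: 50 × 14 = 700
  Mill4->K: 15 × 8 = 120
  Mill4->L: 80 × 4 = 320
  Mill4->M: 5 × 6 = 30
Total = 300 + 270 + 210 + 700 + 120 + 320 + 30 = 1950.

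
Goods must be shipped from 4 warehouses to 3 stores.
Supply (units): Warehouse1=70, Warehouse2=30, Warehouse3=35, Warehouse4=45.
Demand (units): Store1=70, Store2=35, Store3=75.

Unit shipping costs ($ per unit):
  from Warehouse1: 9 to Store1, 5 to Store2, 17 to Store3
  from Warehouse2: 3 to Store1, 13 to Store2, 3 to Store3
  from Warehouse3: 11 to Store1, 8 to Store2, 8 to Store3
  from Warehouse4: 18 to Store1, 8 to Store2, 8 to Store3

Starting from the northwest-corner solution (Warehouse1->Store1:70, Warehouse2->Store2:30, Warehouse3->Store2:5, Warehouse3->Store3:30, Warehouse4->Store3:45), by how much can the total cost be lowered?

Current plan cost = 70·9 + 30·13 + 5·8 + 30·8 + 45·8 = $1660.
Optimal plan:
  Warehouse1->Store1: 35 × $9 = $315
  Warehouse1->Store2: 35 × $5 = $175
  Warehouse2->Store1: 30 × $3 = $90
  Warehouse3->Store1: 5 × $11 = $55
  Warehouse3->Store3: 30 × $8 = $240
  Warehouse4->Store3: 45 × $8 = $360
Optimal cost = $1235.
Saving = 1660 − 1235 = $425.

425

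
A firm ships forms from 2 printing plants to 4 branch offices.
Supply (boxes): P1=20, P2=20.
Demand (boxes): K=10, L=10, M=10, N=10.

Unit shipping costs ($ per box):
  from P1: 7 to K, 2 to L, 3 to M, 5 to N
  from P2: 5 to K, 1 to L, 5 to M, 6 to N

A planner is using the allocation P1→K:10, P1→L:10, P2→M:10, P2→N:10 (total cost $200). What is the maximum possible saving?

Current plan cost = 10·7 + 10·2 + 10·5 + 10·6 = $200.
Optimal plan:
  P1 to M: 10 × $3 = $30
  P1 to N: 10 × $5 = $50
  P2 to K: 10 × $5 = $50
  P2 to L: 10 × $1 = $10
Optimal cost = $140.
Saving = 200 − 140 = $60.

60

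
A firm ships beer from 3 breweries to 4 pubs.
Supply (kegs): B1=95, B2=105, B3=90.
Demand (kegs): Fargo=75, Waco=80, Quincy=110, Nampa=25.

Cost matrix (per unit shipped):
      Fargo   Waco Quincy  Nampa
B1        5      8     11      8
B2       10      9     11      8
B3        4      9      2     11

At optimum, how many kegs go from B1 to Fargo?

75

Solving gives:
  B1 to Fargo: 75 kegs
  B1 to Waco: 20 kegs
  B2 to Waco: 60 kegs
  B2 to Quincy: 20 kegs
  B2 to Nampa: 25 kegs
  B3 to Quincy: 90 kegs
Total cost = 1675.
So B1→Fargo carries 75 kegs.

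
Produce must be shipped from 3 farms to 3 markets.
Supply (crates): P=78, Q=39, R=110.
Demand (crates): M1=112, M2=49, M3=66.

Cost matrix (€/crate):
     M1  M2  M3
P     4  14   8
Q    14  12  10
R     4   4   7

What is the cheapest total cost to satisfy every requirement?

A cheapest plan:
  P->M1: 78 crates
  Q->M3: 39 crates
  R->M1: 34 crates
  R->M2: 49 crates
  R->M3: 27 crates
Total cost = €1223.

1223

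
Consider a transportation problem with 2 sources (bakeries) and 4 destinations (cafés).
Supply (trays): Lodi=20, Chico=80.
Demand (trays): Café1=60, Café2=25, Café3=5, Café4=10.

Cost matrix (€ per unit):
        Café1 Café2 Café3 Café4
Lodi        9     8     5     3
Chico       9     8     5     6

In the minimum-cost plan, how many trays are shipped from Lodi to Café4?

10

The minimum-cost plan:
  Lodi→Café1: 10 × €9 = €90
  Lodi→Café4: 10 × €3 = €30
  Chico→Café1: 50 × €9 = €450
  Chico→Café2: 25 × €8 = €200
  Chico→Café3: 5 × €5 = €25
Total cost = €795.
So Lodi→Café4 carries 10 trays.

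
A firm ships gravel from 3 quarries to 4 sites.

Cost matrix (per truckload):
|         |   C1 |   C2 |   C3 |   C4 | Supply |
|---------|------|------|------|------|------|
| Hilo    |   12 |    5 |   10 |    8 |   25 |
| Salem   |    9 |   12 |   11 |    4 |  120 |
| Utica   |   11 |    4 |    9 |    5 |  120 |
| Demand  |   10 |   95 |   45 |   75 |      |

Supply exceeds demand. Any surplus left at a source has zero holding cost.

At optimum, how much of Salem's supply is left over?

35

An optimal plan:
  Hilo->C3: 20 × 10 = 200
  Salem->C1: 10 × 9 = 90
  Salem->C4: 75 × 4 = 300
  Utica->C2: 95 × 4 = 380
  Utica->C3: 25 × 9 = 225
Total cost = 1195.
Salem ships 85 of its 120, leaving 35.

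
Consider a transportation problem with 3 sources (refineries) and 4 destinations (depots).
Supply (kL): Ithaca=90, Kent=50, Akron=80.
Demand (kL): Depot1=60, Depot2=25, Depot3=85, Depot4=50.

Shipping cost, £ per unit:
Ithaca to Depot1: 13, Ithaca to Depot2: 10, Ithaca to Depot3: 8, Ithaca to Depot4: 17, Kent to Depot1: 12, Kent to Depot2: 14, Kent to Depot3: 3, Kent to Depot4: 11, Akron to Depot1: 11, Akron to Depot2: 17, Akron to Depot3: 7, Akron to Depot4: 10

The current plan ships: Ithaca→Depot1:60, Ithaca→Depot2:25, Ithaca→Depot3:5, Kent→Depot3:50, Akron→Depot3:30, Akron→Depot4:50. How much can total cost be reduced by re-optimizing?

30

Current plan cost = 60·13 + 25·10 + 5·8 + 50·3 + 30·7 + 50·10 = £1930.
Optimal plan:
  Ithaca to Depot1: 30 × £13 = £390
  Ithaca to Depot2: 25 × £10 = £250
  Ithaca to Depot3: 35 × £8 = £280
  Kent to Depot3: 50 × £3 = £150
  Akron to Depot1: 30 × £11 = £330
  Akron to Depot4: 50 × £10 = £500
Optimal cost = £1900.
Saving = 1930 − 1900 = £30.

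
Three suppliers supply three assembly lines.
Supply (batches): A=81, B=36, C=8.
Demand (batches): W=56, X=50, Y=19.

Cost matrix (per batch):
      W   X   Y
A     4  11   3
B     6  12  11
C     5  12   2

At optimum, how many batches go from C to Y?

8

Optimal shipments:
  A to W: 56 × 4 = 224
  A to X: 14 × 11 = 154
  A to Y: 11 × 3 = 33
  B to X: 36 × 12 = 432
  C to Y: 8 × 2 = 16
Total cost = 859.
So C→Y carries 8 batches.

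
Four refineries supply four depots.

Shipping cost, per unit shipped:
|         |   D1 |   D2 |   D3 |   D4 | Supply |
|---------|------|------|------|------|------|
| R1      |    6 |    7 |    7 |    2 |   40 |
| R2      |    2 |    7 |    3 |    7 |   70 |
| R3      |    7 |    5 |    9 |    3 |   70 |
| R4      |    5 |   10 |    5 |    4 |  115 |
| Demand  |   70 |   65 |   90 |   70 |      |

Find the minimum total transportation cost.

1110

An optimal shipping plan:
  R1→D4: 40 × 2 = 80
  R2→D1: 70 × 2 = 140
  R3→D2: 65 × 5 = 325
  R3→D4: 5 × 3 = 15
  R4→D3: 90 × 5 = 450
  R4→D4: 25 × 4 = 100
Total = 80 + 140 + 325 + 15 + 450 + 100 = 1110.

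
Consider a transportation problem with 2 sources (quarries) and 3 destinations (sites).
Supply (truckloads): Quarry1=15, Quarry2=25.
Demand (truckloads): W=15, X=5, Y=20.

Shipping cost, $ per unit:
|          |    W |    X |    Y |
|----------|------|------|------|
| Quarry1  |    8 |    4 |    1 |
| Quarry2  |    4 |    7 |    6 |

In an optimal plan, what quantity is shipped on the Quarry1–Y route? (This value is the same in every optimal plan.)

The minimum-cost plan:
  Quarry1 to Y: 15 × $1 = $15
  Quarry2 to W: 15 × $4 = $60
  Quarry2 to X: 5 × $7 = $35
  Quarry2 to Y: 5 × $6 = $30
Total cost = $140.
So Quarry1→Y carries 15 truckloads.

15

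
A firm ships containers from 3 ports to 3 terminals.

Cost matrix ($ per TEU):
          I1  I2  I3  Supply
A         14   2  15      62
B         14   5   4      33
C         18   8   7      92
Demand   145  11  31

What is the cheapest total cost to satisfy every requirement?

One minimum-cost allocation:
  A–I1: 51 × $14 = $714
  A–I2: 11 × $2 = $22
  B–I1: 33 × $14 = $462
  C–I1: 61 × $18 = $1098
  C–I3: 31 × $7 = $217
Total = 714 + 22 + 462 + 1098 + 217 = $2513.

2513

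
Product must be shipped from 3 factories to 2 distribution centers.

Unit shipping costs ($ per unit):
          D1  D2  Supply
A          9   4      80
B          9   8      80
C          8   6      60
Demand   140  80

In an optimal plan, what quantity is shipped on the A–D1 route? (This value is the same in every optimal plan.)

The minimum-cost plan:
  A→D2: 80 × $4 = $320
  B→D1: 80 × $9 = $720
  C→D1: 60 × $8 = $480
Total cost = $1520.
The route A→D1 is not used.

0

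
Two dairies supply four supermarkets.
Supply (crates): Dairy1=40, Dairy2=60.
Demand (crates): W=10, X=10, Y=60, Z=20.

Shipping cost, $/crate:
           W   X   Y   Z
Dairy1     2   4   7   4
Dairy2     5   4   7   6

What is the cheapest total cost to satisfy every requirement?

560

A cheapest plan:
  Dairy1 to W: 10 × $2 = $20
  Dairy1 to X: 10 × $4 = $40
  Dairy1 to Z: 20 × $4 = $80
  Dairy2 to Y: 60 × $7 = $420
Total = 20 + 40 + 80 + 420 = $560.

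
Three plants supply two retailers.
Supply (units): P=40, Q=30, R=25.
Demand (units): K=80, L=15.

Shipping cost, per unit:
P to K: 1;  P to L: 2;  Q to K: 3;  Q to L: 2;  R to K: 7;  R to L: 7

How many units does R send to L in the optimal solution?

0

The minimum-cost plan:
  P to K: 40 × 1 = 40
  Q to K: 15 × 3 = 45
  Q to L: 15 × 2 = 30
  R to K: 25 × 7 = 175
Total cost = 290.
The route R→L is not used.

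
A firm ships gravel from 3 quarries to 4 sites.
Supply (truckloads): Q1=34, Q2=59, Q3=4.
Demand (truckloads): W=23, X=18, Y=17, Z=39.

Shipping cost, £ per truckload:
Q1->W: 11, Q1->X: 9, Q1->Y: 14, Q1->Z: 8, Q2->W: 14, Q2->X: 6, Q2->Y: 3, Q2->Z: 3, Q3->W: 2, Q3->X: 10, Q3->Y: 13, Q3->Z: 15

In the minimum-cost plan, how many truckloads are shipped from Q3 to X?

Solving gives:
  Q1→W: 19 × £11 = £209
  Q1→X: 15 × £9 = £135
  Q2→X: 3 × £6 = £18
  Q2→Y: 17 × £3 = £51
  Q2→Z: 39 × £3 = £117
  Q3→W: 4 × £2 = £8
Total cost = £538.
The route Q3→X is not used.

0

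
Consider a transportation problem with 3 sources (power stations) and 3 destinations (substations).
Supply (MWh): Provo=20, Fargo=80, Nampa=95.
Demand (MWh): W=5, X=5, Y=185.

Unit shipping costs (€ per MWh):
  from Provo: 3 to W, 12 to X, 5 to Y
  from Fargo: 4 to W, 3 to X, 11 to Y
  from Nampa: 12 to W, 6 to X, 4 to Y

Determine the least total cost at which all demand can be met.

1285

Optimal allocation:
  Provo–Y: 20 × €5 = €100
  Fargo–W: 5 × €4 = €20
  Fargo–X: 5 × €3 = €15
  Fargo–Y: 70 × €11 = €770
  Nampa–Y: 95 × €4 = €380
Total = 100 + 20 + 15 + 770 + 380 = €1285.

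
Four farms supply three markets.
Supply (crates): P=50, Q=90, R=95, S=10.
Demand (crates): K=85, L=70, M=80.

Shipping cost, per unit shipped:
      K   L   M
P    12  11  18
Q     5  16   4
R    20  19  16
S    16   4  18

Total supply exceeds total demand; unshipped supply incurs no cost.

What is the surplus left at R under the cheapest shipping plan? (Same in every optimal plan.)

An optimal plan:
  P->L: 50 crates
  Q->K: 85 crates
  Q->M: 5 crates
  R->L: 10 crates
  R->M: 75 crates
  S->L: 10 crates
Total cost = 2425.
R ships 85 of its 95, leaving 10.

10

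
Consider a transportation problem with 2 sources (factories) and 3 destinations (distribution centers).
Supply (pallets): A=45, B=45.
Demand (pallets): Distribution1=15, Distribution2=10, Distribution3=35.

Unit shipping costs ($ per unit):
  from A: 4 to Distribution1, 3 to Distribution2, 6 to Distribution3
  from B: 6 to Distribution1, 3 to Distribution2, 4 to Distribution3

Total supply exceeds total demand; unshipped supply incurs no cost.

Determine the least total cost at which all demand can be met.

A cheapest plan:
  A→Distribution1: 15 × $4 = $60
  A→Distribution2: 10 × $3 = $30
  B→Distribution3: 35 × $4 = $140
Total = 60 + 30 + 140 = $230.

230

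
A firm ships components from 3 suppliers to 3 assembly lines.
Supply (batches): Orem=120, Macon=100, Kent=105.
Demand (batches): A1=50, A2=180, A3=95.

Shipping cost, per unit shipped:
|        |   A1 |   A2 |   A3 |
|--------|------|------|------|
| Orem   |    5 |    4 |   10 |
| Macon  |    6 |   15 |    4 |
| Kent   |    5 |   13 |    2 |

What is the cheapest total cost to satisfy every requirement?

A cheapest plan:
  Orem–A2: 120 × 4 = 480
  Macon–A1: 50 × 6 = 300
  Macon–A3: 50 × 4 = 200
  Kent–A2: 60 × 13 = 780
  Kent–A3: 45 × 2 = 90
Total = 480 + 300 + 200 + 780 + 90 = 1850.

1850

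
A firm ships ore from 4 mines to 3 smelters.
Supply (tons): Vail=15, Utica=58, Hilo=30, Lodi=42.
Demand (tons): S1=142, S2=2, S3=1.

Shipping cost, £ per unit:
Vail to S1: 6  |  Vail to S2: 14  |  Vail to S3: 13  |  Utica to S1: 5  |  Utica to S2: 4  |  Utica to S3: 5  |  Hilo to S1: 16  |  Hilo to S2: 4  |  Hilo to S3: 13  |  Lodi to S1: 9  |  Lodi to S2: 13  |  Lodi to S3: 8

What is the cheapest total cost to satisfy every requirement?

Optimal allocation:
  Vail–S1: 15 × £6 = £90
  Utica–S1: 58 × £5 = £290
  Hilo–S1: 27 × £16 = £432
  Hilo–S2: 2 × £4 = £8
  Hilo–S3: 1 × £13 = £13
  Lodi–S1: 42 × £9 = £378
Total = 90 + 290 + 432 + 8 + 13 + 378 = £1211.

1211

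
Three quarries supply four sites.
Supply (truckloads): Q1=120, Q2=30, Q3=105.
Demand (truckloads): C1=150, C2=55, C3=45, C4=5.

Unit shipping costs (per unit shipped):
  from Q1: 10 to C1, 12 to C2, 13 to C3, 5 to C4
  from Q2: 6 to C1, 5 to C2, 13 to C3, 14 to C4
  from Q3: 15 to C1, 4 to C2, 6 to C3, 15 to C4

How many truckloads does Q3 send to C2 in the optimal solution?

55

The minimum-cost plan:
  Q1→C1: 115 × 10 = 1150
  Q1→C4: 5 × 5 = 25
  Q2→C1: 30 × 6 = 180
  Q3→C1: 5 × 15 = 75
  Q3→C2: 55 × 4 = 220
  Q3→C3: 45 × 6 = 270
Total cost = 1920.
So Q3→C2 carries 55 truckloads.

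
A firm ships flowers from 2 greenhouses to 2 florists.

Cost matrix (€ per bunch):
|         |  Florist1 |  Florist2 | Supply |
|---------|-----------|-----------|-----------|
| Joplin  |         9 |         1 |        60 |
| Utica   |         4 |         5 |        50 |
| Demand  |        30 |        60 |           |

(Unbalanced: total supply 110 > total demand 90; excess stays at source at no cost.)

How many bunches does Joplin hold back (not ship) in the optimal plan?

0

Minimum-cost shipments:
  Joplin–Florist2: 60 bunches
  Utica–Florist1: 30 bunches
Total cost = €180.
Joplin ships 60 of its 60, leaving 0.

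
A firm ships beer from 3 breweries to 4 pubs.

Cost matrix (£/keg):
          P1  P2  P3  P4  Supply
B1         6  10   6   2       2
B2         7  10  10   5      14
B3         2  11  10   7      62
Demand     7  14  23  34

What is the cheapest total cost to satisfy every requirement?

A cheapest plan:
  B1->P4: 2 × £2 = £4
  B2->P4: 14 × £5 = £70
  B3->P1: 7 × £2 = £14
  B3->P2: 14 × £11 = £154
  B3->P3: 23 × £10 = £230
  B3->P4: 18 × £7 = £126
Total = 4 + 70 + 14 + 154 + 230 + 126 = £598.

598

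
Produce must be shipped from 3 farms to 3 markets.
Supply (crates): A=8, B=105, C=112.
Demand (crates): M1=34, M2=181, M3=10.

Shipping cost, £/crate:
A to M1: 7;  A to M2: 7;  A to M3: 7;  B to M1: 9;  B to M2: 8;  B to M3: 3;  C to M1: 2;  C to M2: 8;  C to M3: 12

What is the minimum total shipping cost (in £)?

1538

One minimum-cost allocation:
  A→M2: 8 crates
  B→M2: 95 crates
  B→M3: 10 crates
  C→M1: 34 crates
  C→M2: 78 crates
Total cost = £1538.
(Supply check: A ships 8; B ships 105; C ships 112.)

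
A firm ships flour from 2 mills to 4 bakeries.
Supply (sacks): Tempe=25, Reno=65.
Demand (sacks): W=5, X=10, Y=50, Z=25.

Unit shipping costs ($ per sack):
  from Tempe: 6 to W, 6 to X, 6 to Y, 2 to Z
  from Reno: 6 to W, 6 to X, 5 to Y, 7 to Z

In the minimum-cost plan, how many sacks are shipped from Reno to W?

The minimum-cost plan:
  Tempe→Z: 25 × $2 = $50
  Reno→W: 5 × $6 = $30
  Reno→X: 10 × $6 = $60
  Reno→Y: 50 × $5 = $250
Total cost = $390.
So Reno→W carries 5 sacks.

5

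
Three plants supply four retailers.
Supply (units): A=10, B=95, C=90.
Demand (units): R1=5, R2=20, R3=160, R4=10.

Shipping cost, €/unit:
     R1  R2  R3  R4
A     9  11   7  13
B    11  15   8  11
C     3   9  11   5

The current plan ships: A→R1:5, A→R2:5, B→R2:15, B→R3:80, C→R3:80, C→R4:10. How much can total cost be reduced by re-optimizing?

215

Current plan cost = 5·9 + 5·11 + 15·15 + 80·8 + 80·11 + 10·5 = €1895.
Optimal plan:
  A->R3: 10 × €7 = €70
  B->R3: 95 × €8 = €760
  C->R1: 5 × €3 = €15
  C->R2: 20 × €9 = €180
  C->R3: 55 × €11 = €605
  C->R4: 10 × €5 = €50
Optimal cost = €1680.
Saving = 1895 − 1680 = €215.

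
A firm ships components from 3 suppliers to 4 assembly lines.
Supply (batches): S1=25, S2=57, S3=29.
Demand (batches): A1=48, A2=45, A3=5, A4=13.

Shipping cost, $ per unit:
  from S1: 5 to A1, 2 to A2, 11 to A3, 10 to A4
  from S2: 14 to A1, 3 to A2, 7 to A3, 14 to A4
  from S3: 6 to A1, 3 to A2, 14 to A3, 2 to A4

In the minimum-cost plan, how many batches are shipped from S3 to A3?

Solving gives:
  S1->A1: 25 × $5 = $125
  S2->A1: 7 × $14 = $98
  S2->A2: 45 × $3 = $135
  S2->A3: 5 × $7 = $35
  S3->A1: 16 × $6 = $96
  S3->A4: 13 × $2 = $26
Total cost = $515.
The route S3→A3 is not used.

0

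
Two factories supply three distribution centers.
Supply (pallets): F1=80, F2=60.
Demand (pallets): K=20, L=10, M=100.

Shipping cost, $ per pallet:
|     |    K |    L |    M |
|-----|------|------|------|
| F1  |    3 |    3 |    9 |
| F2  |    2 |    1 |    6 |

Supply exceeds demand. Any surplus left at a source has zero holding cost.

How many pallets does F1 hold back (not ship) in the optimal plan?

10

An optimal plan:
  F1->K: 20 pallets
  F1->L: 10 pallets
  F1->M: 40 pallets
  F2->M: 60 pallets
Total cost = $810.
F1 ships 70 of its 80, leaving 10.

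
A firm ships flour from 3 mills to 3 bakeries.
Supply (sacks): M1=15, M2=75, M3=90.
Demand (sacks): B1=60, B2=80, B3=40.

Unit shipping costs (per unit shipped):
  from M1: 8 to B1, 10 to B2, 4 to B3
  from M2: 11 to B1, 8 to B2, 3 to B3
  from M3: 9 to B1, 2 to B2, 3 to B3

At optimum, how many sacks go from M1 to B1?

The minimum-cost plan:
  M1 to B1: 15 × 8 = 120
  M2 to B1: 35 × 11 = 385
  M2 to B3: 40 × 3 = 120
  M3 to B1: 10 × 9 = 90
  M3 to B2: 80 × 2 = 160
Total cost = 875.
So M1→B1 carries 15 sacks.

15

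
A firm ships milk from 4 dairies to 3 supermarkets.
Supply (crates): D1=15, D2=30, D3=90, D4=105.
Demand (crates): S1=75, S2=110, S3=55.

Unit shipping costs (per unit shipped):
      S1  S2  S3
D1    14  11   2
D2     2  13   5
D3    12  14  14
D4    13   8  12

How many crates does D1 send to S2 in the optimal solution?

0

Solving gives:
  D1–S3: 15 × 2 = 30
  D2–S1: 30 × 2 = 60
  D3–S1: 45 × 12 = 540
  D3–S2: 5 × 14 = 70
  D3–S3: 40 × 14 = 560
  D4–S2: 105 × 8 = 840
Total cost = 2100.
The route D1→S2 is not used.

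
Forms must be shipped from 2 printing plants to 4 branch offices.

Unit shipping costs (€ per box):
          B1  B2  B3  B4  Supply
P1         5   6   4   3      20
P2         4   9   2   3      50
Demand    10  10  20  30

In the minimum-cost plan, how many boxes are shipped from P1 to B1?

0

The minimum-cost plan:
  P1–B2: 10 × €6 = €60
  P1–B4: 10 × €3 = €30
  P2–B1: 10 × €4 = €40
  P2–B3: 20 × €2 = €40
  P2–B4: 20 × €3 = €60
Total cost = €230.
The route P1→B1 is not used.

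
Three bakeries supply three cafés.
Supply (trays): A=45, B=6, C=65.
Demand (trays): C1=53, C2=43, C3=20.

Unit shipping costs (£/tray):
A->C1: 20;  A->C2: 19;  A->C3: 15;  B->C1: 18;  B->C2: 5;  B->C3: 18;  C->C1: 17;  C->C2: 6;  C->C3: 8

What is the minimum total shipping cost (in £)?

One minimum-cost allocation:
  A–C1: 45 × £20 = £900
  B–C2: 6 × £5 = £30
  C–C1: 8 × £17 = £136
  C–C2: 37 × £6 = £222
  C–C3: 20 × £8 = £160
Total = 900 + 30 + 136 + 222 + 160 = £1448.
(Supply check: A ships 45; B ships 6; C ships 65.)

1448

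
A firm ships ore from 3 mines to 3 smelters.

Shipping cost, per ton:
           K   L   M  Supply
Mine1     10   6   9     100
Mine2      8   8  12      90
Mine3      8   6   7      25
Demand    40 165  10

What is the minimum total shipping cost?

1480

One minimum-cost allocation:
  Mine1 to L: 100 × 6 = 600
  Mine2 to K: 40 × 8 = 320
  Mine2 to L: 50 × 8 = 400
  Mine3 to L: 15 × 6 = 90
  Mine3 to M: 10 × 7 = 70
Total = 600 + 320 + 400 + 90 + 70 = 1480.
(Supply check: Mine1 ships 100; Mine2 ships 90; Mine3 ships 25.)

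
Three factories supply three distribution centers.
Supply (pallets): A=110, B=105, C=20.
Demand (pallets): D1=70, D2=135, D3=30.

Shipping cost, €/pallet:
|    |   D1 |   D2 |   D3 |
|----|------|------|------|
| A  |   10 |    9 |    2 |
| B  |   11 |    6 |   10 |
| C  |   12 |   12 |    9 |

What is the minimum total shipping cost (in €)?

An optimal shipping plan:
  A to D1: 50 pallets
  A to D2: 30 pallets
  A to D3: 30 pallets
  B to D2: 105 pallets
  C to D1: 20 pallets
Total cost = €1700.
(Supply check: A ships 110; B ships 105; C ships 20.)

1700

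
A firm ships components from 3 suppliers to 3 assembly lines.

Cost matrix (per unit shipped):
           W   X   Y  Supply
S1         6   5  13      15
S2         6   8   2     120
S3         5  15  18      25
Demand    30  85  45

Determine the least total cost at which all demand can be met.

An optimal shipping plan:
  S1 to X: 15 batches
  S2 to W: 5 batches
  S2 to X: 70 batches
  S2 to Y: 45 batches
  S3 to W: 25 batches
Total cost = 880.

880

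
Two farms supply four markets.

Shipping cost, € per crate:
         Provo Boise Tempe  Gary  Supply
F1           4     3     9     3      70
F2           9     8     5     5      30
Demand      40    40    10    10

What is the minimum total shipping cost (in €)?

One minimum-cost allocation:
  F1 to Provo: 30 crates
  F1 to Boise: 40 crates
  F2 to Provo: 10 crates
  F2 to Tempe: 10 crates
  F2 to Gary: 10 crates
Total cost = €430.
(Supply check: F1 ships 70; F2 ships 30.)

430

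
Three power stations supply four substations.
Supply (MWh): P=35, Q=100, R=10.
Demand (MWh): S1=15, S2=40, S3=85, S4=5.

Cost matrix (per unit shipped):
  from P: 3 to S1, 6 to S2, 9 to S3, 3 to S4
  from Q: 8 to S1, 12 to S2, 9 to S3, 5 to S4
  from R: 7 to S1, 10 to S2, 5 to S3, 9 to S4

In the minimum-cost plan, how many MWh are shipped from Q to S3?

The minimum-cost plan:
  P->S2: 35 MWh
  Q->S1: 15 MWh
  Q->S2: 5 MWh
  Q->S3: 75 MWh
  Q->S4: 5 MWh
  R->S3: 10 MWh
Total cost = 1140.
So Q→S3 carries 75 MWh.

75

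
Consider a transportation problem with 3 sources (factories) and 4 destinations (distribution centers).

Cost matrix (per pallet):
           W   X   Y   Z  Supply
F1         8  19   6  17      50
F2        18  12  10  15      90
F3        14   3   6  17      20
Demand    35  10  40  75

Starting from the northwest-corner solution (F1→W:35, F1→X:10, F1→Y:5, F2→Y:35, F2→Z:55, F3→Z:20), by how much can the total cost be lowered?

Current plan cost = 35·8 + 10·19 + 5·6 + 35·10 + 55·15 + 20·17 = 2015.
Optimal plan:
  F1–W: 35 × 8 = 280
  F1–Y: 15 × 6 = 90
  F2–Y: 15 × 10 = 150
  F2–Z: 75 × 15 = 1125
  F3–X: 10 × 3 = 30
  F3–Y: 10 × 6 = 60
Optimal cost = 1735.
Saving = 2015 − 1735 = 280.

280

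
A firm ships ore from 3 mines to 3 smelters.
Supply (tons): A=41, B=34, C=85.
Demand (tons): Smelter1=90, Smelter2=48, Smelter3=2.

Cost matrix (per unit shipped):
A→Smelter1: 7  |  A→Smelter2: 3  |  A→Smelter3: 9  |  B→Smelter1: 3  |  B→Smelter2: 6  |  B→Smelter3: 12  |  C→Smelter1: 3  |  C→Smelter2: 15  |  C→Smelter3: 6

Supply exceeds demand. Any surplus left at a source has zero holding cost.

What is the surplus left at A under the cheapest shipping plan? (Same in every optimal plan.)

0

Minimum-cost shipments:
  A to Smelter2: 41 × 3 = 123
  B to Smelter1: 27 × 3 = 81
  B to Smelter2: 7 × 6 = 42
  C to Smelter1: 63 × 3 = 189
  C to Smelter3: 2 × 6 = 12
Total cost = 447.
A ships 41 of its 41, leaving 0.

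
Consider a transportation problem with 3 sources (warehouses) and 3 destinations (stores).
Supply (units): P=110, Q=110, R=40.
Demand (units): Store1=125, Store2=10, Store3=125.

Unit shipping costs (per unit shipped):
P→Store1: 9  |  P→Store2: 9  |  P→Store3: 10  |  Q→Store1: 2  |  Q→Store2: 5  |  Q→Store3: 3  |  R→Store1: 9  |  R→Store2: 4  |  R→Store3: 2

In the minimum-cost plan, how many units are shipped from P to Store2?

The minimum-cost plan:
  P->Store1: 15 × 9 = 135
  P->Store2: 10 × 9 = 90
  P->Store3: 85 × 10 = 850
  Q->Store1: 110 × 2 = 220
  R->Store3: 40 × 2 = 80
Total cost = 1375.
So P→Store2 carries 10 units.

10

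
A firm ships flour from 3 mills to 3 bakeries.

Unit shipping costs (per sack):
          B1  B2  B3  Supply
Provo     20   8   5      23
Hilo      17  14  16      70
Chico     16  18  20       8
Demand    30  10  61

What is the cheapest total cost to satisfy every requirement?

1365

One minimum-cost allocation:
  Provo→B3: 23 × 5 = 115
  Hilo→B1: 22 × 17 = 374
  Hilo→B2: 10 × 14 = 140
  Hilo→B3: 38 × 16 = 608
  Chico→B1: 8 × 16 = 128
Total = 115 + 374 + 140 + 608 + 128 = 1365.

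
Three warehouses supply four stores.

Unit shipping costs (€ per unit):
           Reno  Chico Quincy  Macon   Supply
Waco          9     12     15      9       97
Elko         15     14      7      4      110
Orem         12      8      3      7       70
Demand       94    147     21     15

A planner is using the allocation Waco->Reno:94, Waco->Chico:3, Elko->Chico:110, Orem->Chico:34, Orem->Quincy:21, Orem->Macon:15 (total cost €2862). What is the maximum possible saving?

177

Current plan cost = 94·9 + 3·12 + 110·14 + 34·8 + 21·3 + 15·7 = €2862.
Optimal plan:
  Waco→Reno: 94 × €9 = €846
  Waco→Chico: 3 × €12 = €36
  Elko→Chico: 74 × €14 = €1036
  Elko→Quincy: 21 × €7 = €147
  Elko→Macon: 15 × €4 = €60
  Orem→Chico: 70 × €8 = €560
Optimal cost = €2685.
Saving = 2862 − 2685 = €177.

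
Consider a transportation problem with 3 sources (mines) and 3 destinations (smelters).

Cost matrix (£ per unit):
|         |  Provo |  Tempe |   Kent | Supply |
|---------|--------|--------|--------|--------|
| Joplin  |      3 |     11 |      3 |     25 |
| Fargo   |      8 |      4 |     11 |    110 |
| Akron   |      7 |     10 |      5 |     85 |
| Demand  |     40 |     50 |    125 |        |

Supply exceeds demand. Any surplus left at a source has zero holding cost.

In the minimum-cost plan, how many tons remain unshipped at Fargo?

5

An optimal plan:
  Joplin→Kent: 25 tons
  Fargo→Provo: 40 tons
  Fargo→Tempe: 50 tons
  Fargo→Kent: 15 tons
  Akron→Kent: 85 tons
Total cost = £1185.
Fargo ships 105 of its 110, leaving 5.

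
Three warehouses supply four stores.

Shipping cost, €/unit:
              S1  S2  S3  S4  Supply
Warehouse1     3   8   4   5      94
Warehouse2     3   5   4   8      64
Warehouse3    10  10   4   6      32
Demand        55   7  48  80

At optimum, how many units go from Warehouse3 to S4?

The minimum-cost plan:
  Warehouse1 to S3: 14 units
  Warehouse1 to S4: 80 units
  Warehouse2 to S1: 55 units
  Warehouse2 to S2: 7 units
  Warehouse2 to S3: 2 units
  Warehouse3 to S3: 32 units
Total cost = €792.
The route Warehouse3→S4 is not used.

0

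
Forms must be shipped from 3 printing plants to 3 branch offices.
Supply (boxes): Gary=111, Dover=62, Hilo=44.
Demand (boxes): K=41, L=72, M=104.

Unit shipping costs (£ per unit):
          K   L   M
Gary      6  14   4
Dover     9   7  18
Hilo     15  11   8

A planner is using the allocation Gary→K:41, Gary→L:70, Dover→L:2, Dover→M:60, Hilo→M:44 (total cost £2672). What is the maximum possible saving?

1330

Current plan cost = 41·6 + 70·14 + 2·7 + 60·18 + 44·8 = £2672.
Optimal plan:
  Gary–K: 41 × £6 = £246
  Gary–M: 70 × £4 = £280
  Dover–L: 62 × £7 = £434
  Hilo–L: 10 × £11 = £110
  Hilo–M: 34 × £8 = £272
Optimal cost = £1342.
Saving = 2672 − 1342 = £1330.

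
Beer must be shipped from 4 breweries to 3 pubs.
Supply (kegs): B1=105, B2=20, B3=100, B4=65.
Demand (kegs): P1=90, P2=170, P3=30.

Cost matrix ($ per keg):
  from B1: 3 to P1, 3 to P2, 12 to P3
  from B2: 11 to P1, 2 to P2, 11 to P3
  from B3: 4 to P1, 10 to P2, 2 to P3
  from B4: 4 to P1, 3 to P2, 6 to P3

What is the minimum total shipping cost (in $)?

890

Optimal allocation:
  B1 to P1: 20 × $3 = $60
  B1 to P2: 85 × $3 = $255
  B2 to P2: 20 × $2 = $40
  B3 to P1: 70 × $4 = $280
  B3 to P3: 30 × $2 = $60
  B4 to P2: 65 × $3 = $195
Total = 60 + 255 + 40 + 280 + 60 + 195 = $890.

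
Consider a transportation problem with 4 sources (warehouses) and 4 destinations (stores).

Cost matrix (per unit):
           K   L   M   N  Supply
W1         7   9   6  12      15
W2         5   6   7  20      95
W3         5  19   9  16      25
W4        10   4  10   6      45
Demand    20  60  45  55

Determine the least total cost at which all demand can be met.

1170

A cheapest plan:
  W1–M: 5 units
  W1–N: 10 units
  W2–L: 60 units
  W2–M: 35 units
  W3–K: 20 units
  W3–M: 5 units
  W4–N: 45 units
Total cost = 1170.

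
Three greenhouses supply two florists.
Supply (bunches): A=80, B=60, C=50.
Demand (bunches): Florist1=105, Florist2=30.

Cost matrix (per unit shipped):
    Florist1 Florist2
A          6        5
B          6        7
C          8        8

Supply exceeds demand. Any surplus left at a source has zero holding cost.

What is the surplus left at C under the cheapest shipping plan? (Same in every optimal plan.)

An optimal plan:
  A->Florist1: 45 × 6 = 270
  A->Florist2: 30 × 5 = 150
  B->Florist1: 60 × 6 = 360
Total cost = 780.
C ships 0 of its 50, leaving 50.

50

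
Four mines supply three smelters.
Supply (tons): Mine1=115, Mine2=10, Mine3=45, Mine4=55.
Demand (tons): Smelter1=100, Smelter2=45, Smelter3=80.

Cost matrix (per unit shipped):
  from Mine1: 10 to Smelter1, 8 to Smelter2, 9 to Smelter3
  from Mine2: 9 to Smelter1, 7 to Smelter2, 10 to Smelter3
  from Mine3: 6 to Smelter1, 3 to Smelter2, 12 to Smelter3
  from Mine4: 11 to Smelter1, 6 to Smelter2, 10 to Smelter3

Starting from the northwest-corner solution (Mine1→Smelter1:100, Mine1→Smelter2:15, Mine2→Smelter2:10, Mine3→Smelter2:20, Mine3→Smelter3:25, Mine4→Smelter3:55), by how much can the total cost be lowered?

Current plan cost = 100·10 + 15·8 + 10·7 + 20·3 + 25·12 + 55·10 = 2100.
Optimal plan:
  Mine1–Smelter1: 35 × 10 = 350
  Mine1–Smelter3: 80 × 9 = 720
  Mine2–Smelter1: 10 × 9 = 90
  Mine3–Smelter1: 45 × 6 = 270
  Mine4–Smelter1: 10 × 11 = 110
  Mine4–Smelter2: 45 × 6 = 270
Optimal cost = 1810.
Saving = 2100 − 1810 = 290.

290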